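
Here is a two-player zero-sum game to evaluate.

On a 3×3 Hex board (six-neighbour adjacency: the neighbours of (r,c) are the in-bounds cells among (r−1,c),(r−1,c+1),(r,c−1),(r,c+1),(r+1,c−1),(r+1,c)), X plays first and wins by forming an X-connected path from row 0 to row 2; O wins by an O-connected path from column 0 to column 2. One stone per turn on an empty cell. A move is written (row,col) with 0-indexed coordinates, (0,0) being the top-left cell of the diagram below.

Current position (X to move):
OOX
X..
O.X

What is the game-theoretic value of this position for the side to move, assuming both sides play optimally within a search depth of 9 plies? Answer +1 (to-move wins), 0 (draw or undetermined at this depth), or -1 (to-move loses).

value(OOX/X../O.X, X) = +1

ply 1, X at OOX/X../O.X | (1,1)=+1→OOX/XX./O.X*; (1,2)=+1→OOX/X.X/O.X; (2,1)=+1→OOX/X../OXX
ply 2, O at OOX/XX./O.X | (1,2)=-1→OOX/XXO/O.X*; (2,1)=-1→OOX/XX./OOX
ply 3, X at OOX/XXO/O.X | (2,1)=+1→OOX/XXO/OXX*
ply 4: OOX/XXO/OXX is terminal -1 (O); from OOX/X../O.X depth 9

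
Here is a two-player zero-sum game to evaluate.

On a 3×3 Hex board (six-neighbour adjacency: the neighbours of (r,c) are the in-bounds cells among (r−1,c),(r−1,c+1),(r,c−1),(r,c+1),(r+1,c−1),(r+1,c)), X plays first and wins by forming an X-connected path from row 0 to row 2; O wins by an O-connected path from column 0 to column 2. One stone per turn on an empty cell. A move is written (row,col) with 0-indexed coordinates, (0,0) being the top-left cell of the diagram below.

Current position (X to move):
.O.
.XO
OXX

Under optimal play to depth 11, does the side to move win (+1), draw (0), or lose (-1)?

value(.O./.XO/OXX, X) = +1

[.O./.XO/OXX] X move#1: (0,0):+1/XO./.XO/OXX*, (0,2):+1/.OX/.XO/OXX, (1,0):+1/.O./XXO/OXX
[XO./.XO/OXX] O move#2: (0,2):-1/XOO/.XO/OXX*, (1,0):-1/XO./OXO/OXX
[XOO/.XO/OXX] X move#3: (1,0):+1/XOO/XXO/OXX*
[XOO/XXO/OXX] end (terminal -1, O#4); searched .O./.XO/OXX to 11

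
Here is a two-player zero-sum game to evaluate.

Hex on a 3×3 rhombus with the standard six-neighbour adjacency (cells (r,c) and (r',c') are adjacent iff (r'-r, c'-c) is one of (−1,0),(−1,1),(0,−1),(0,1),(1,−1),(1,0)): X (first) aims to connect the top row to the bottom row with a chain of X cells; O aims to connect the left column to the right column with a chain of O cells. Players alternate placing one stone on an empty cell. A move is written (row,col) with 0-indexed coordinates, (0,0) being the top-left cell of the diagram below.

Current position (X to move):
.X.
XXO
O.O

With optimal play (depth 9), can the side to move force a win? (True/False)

ply 1, X at .X./XXO/O.O | (0,0)=-1→XX./XXO/O.O; (0,2)=-1→.XX/XXO/O.O; (2,1)=+1→.X./XXO/OXO*
ply 2: .X./XXO/OXO is terminal -1 (O); from .X./XXO/O.O depth 9

X winning at [.X./XXO/O.O]: True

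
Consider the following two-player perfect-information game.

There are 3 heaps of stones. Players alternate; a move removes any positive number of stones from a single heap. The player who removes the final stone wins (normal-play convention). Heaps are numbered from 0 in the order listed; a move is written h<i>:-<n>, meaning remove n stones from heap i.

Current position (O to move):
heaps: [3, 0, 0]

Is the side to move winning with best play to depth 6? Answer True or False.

ply 1, O at (3,0,0) | h0:-1=-1→(2,0,0); h0:-2=-1→(1,0,0); h0:-3=+1→(0,0,0)*
ply 2: (0,0,0) is terminal -1 (X); from (3,0,0) depth 6

O winning at [(3,0,0)]: True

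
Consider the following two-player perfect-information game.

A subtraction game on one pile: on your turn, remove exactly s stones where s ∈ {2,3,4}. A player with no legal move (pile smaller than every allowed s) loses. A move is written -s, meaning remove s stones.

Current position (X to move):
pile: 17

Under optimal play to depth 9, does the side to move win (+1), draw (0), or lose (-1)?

value(17, X) = +1

ply 1, X at 17 | -2=-1→15; -3=-1→14; -4=+1→13*
ply 2, O at 13 | -2=-1→11*; -3=-1→10; -4=-1→9
ply 3, X at 11 | -2=-1→9; -3=-1→8; -4=+1→7*
ply 4, O at 7 | -2=-1→5*; -3=-1→4; -4=-1→3
ply 5, X at 5 | -2=-1→3; -3=-1→2; -4=+1→1*
ply 6: 1 is terminal -1 (O); from 17 depth 9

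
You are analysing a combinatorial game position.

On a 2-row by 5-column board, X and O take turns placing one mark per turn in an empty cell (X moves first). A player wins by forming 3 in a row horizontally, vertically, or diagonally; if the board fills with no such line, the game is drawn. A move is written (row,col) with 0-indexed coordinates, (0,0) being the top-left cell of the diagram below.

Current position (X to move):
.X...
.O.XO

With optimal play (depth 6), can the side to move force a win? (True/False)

X winning at [.X.../.O.XO]: True

[.X.../.O.XO] X move#1: (0,0):+0/XX.../.O.XO, (0,2):+1/.XX../.O.XO*, (0,3):+0/.X.X./.O.XO, (0,4):+0/.X..X/.O.XO, (1,0):+0/.X.../XO.XO, (1,2):+0/.X.../.OXXO
[.XX../.O.XO] O move#2: (0,0):-1/OXX../.O.XO*, (0,3):-1/.XXO./.O.XO, (0,4):-1/.XX.O/.O.XO, (1,0):-1/.XX../OO.XO, (1,2):-1/.XX../.OOXO
[OXX../.O.XO] X move#3: (0,3):+1/OXXX./.O.XO*, (0,4):+0/OXX.X/.O.XO, (1,0):+0/OXX../XO.XO, (1,2):+0/OXX../.OXXO
[OXXX./.O.XO] end (terminal -1, O#4); searched .X.../.O.XO to 6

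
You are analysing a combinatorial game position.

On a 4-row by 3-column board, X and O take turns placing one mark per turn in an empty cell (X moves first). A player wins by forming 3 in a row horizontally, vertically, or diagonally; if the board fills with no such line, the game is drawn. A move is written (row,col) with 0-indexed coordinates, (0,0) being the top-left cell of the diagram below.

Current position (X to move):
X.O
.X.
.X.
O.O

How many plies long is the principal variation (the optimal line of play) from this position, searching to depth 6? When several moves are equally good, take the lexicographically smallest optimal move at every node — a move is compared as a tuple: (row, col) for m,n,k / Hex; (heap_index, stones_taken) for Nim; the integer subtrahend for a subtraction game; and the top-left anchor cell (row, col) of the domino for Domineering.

p1 X@[X.O/.X./.X./O.O]: (0,1)[XXO/.X./.X./O.O]+1* (1,0)[X.O/XX./.X./O.O]-1 (1,2)[X.O/.XX/.X./O.O]-1 (2,0)[X.O/.X./XX./O.O]-1 (2,2)[X.O/.X./.XX/O.O]+1 (3,1)[X.O/.X./.X./OXO]+1
p2 O@[XXO/.X./.X./O.O] terminal -1; root [X.O/.X./.X./O.O] d6

PV length from [X.O/.X./.X./O.O]: 1 ply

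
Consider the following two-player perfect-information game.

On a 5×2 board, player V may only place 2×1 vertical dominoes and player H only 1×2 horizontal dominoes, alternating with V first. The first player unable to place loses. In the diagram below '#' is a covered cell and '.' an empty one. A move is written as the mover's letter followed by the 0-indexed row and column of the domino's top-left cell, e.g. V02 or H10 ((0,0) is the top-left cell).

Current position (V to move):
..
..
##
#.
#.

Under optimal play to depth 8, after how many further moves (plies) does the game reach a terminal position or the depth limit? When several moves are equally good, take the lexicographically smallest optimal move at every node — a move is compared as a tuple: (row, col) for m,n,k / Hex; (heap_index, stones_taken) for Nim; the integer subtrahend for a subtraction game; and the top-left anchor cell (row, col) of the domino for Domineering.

p1 V@[../../##/#./#.]: V00[#./#./##/#./#.]+1* V01[.#/.#/##/#./#.]+1 V31[../../##/##/##]-1
p2 H@[#./#./##/#./#.] terminal -1; root [../../##/#./#.] d8

PV length from [../../##/#./#.]: 1 ply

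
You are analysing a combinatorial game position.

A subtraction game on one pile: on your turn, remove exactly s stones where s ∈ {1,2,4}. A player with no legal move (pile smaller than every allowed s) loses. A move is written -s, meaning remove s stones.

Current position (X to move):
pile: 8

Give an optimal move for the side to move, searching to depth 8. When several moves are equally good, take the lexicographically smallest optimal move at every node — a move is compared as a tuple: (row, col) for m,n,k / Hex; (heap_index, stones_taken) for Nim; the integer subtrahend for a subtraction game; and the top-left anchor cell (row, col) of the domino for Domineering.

X's best at [8]: -2

ply 1, X at 8 | -1=-1→7; -2=+1→6*; -4=-1→4
ply 2, O at 6 | -1=-1→5*; -2=-1→4; -4=-1→2
ply 3, X at 5 | -1=-1→4; -2=+1→3*; -4=-1→1
ply 4, O at 3 | -1=-1→2*; -2=-1→1
ply 5, X at 2 | -1=-1→1; -2=+1→0*
ply 6: 0 is terminal -1 (O); from 8 depth 8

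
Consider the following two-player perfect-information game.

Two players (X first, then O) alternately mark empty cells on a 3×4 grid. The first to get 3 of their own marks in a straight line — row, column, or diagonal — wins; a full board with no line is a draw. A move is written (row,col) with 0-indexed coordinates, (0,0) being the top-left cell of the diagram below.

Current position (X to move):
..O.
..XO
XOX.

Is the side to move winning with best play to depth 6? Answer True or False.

X winning at [..O./..XO/XOX.]: True

[..O./..XO/XOX.] X move#1: (0,0):+1/X.O./..XO/XOX.*, (0,1):+0/.XO./..XO/XOX., (0,3):-1/..OX/..XO/XOX., (1,0):+1/..O./X.XO/XOX., (1,1):+1/..O./.XXO/XOX., (2,3):-1/..O./..XO/XOXX
[X.O./..XO/XOX.] O move#2: (0,1):-1/XOO./..XO/XOX.*, (0,3):-1/X.OO/..XO/XOX., (1,0):-1/X.O./O.XO/XOX., (1,1):-1/X.O./.OXO/XOX., (2,3):-1/X.O./..XO/XOXO
[XOO./..XO/XOX.] X move#3: (0,3):-1/XOOX/..XO/XOX., (1,0):+1/XOO./X.XO/XOX.*, (1,1):+1/XOO./.XXO/XOX., (2,3):-1/XOO./..XO/XOXX
[XOO./X.XO/XOX.] end (terminal -1, O#4); searched ..O./..XO/XOX. to 6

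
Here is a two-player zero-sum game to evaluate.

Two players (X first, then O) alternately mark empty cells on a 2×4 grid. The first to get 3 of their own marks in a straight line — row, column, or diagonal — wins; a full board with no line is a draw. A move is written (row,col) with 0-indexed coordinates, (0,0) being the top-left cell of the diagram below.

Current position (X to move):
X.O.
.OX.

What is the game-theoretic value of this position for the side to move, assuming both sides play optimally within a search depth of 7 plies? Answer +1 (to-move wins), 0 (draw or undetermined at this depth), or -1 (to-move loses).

value(X.O./.OX., X) = 0

ply 1, X at X.O./.OX. | (0,1)=+0→XXO./.OX.*; (0,3)=+0→X.OX/.OX.; (1,0)=+0→X.O./XOX.; (1,3)=+0→X.O./.OXX
ply 2, O at XXO./.OX. | (0,3)=+0→XXOO/.OX.*; (1,0)=+0→XXO./OOX.; (1,3)=+0→XXO./.OXO
ply 3, X at XXOO/.OX. | (1,0)=+0→XXOO/XOX.*; (1,3)=+0→XXOO/.OXX
ply 4, O at XXOO/XOX. | (1,3)=+0→XXOO/XOXO*
ply 5: XXOO/XOXO is terminal +0 (X); from X.O./.OX. depth 7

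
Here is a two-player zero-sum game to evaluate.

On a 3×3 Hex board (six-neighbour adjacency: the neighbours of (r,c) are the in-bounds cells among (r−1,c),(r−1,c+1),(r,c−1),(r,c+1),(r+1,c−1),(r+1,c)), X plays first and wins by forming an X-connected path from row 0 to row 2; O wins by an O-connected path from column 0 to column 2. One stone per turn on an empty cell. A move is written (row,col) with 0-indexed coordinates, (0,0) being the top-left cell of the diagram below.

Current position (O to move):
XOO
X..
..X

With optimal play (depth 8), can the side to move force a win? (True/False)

[XOO/X../..X] O move#1: (1,1):-1/XOO/XO./..X*, (1,2):-1/XOO/X.O/..X, (2,0):-1/XOO/X../O.X, (2,1):-1/XOO/X../.OX
[XOO/XO./..X] X move#2: (1,2):-1/XOO/XOX/..X, (2,0):+1/XOO/XO./X.X*, (2,1):-1/XOO/XO./.XX
[XOO/XO./X.X] end (terminal -1, O#3); searched XOO/X../..X to 8

O winning at [XOO/X../..X]: False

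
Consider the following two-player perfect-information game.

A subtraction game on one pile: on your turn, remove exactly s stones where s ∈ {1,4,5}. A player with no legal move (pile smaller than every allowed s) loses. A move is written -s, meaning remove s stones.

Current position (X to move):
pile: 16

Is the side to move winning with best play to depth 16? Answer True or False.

X winning at [16]: False

p1 X@[16]: -1[15]-1* -4[12]-1 -5[11]-1
p2 O@[15]: -1[14]-1 -4[11]-1 -5[10]+1*
p3 X@[10]: -1[9]-1* -4[6]-1 -5[5]-1
p4 O@[9]: -1[8]+1* -4[5]-1 -5[4]-1
p5 X@[8]: -1[7]-1* -4[4]-1 -5[3]-1
p6 O@[7]: -1[6]-1 -4[3]-1 -5[2]+1*
p7 X@[2]: -1[1]-1*
p8 O@[1]: -1[0]+1*
p9 X@[0] terminal -1; root [16] d16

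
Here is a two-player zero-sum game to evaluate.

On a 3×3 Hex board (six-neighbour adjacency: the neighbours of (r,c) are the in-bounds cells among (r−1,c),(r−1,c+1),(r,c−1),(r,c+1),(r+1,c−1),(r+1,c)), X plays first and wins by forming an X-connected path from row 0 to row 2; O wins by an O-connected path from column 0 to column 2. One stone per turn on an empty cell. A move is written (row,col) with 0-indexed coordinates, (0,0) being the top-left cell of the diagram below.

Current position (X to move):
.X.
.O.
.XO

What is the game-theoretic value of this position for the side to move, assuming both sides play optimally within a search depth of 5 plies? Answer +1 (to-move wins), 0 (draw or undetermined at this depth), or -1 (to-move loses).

value(.X./.O./.XO, X) = -1

[.X./.O./.XO] X move#1: (0,0):-1/XX./.O./.XO*, (0,2):-1/.XX/.O./.XO, (1,0):-1/.X./XO./.XO, (1,2):-1/.X./.OX/.XO, (2,0):-1/.X./.O./XXO
[XX./.O./.XO] O move#2: (0,2):+1/XXO/.O./.XO*, (1,0):+1/XX./OO./.XO, (1,2):+1/XX./.OO/.XO, (2,0):+1/XX./.O./OXO
[XXO/.O./.XO] X move#3: (1,0):-1/XXO/XO./.XO*, (1,2):-1/XXO/.OX/.XO, (2,0):-1/XXO/.O./XXO
[XXO/XO./.XO] O move#4: (1,2):-1/XXO/XOO/.XO, (2,0):+1/XXO/XO./OXO*
[XXO/XO./OXO] end (terminal -1, X#5); searched .X./.O./.XO to 5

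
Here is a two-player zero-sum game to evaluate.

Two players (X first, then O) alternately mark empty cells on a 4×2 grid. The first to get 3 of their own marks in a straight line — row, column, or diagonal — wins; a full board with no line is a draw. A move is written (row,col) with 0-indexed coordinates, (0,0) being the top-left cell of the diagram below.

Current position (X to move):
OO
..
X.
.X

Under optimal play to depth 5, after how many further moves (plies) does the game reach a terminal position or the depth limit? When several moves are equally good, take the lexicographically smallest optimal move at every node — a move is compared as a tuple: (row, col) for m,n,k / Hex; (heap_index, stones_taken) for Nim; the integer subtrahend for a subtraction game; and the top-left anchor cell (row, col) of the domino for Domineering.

p1 X@[OO/../X./.X]: (1,0)[OO/X./X./.X]+0* (1,1)[OO/.X/X./.X]+0 (2,1)[OO/../XX/.X]+0 (3,0)[OO/../X./XX]+0
p2 O@[OO/X./X./.X]: (1,1)[OO/XO/X./.X]-1 (2,1)[OO/X./XO/.X]-1 (3,0)[OO/X./X./OX]+0*
p3 X@[OO/X./X./OX]: (1,1)[OO/XX/X./OX]+0* (2,1)[OO/X./XX/OX]+0
p4 O@[OO/XX/X./OX]: (2,1)[OO/XX/XO/OX]+0*
p5 X@[OO/XX/XO/OX] terminal +0; root [OO/../X./.X] d5

PV length from [OO/../X./.X]: 4 plies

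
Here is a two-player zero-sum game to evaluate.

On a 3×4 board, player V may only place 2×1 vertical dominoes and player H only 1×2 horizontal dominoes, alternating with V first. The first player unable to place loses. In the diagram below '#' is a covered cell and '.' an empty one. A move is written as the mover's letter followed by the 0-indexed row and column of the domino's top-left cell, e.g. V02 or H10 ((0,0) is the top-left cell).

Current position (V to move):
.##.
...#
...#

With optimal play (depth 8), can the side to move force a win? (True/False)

V winning at [.##./...#/...#]: True

p1 V@[.##./...#/...#]: V00[###./#..#/...#]-1 V10[.##./#..#/#..#]-1 V11[.##./.#.#/.#.#]+1* V12[.##./..##/..##]-1
p2 H@[.##./.#.#/.#.#] terminal -1; root [.##./...#/...#] d8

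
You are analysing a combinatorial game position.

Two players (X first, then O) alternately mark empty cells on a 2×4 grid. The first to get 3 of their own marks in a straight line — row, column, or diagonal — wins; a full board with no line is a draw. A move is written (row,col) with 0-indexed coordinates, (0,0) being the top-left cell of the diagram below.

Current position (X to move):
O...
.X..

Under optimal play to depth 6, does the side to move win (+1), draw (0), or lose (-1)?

ply 1, X at O.../.X.. | (0,1)=+0→OX../.X..; (0,2)=+0→O.X./.X..; (0,3)=+0→O..X/.X..; (1,0)=+0→O.../XX..; (1,2)=+1→O.../.XX.*; (1,3)=+0→O.../.X.X
ply 2, O at O.../.XX. | (0,1)=-1→OO../.XX.*; (0,2)=-1→O.O./.XX.; (0,3)=-1→O..O/.XX.; (1,0)=-1→O.../OXX.; (1,3)=-1→O.../.XXO
ply 3, X at OO../.XX. | (0,2)=+1→OOX./.XX.*; (0,3)=-1→OO.X/.XX.; (1,0)=+1→OO../XXX.; (1,3)=+1→OO../.XXX
ply 4, O at OOX./.XX. | (0,3)=-1→OOXO/.XX.*; (1,0)=-1→OOX./OXX.; (1,3)=-1→OOX./.XXO
ply 5, X at OOXO/.XX. | (1,0)=+1→OOXO/XXX.*; (1,3)=+1→OOXO/.XXX
ply 6: OOXO/XXX. is terminal -1 (O); from O.../.X.. depth 6

value(O.../.X.., X) = +1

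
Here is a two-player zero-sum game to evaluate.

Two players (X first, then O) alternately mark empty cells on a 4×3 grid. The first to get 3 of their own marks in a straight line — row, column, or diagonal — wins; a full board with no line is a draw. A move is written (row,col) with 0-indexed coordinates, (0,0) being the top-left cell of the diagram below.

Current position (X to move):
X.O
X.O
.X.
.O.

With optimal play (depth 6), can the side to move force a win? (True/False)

X winning at [X.O/X.O/.X./.O.]: True

ply 1, X at X.O/X.O/.X./.O. | (0,1)=-1→XXO/X.O/.X./.O.; (1,1)=-1→X.O/XXO/.X./.O.; (2,0)=+1→X.O/X.O/XX./.O.*; (2,2)=+1→X.O/X.O/.XX/.O.; (3,0)=-1→X.O/X.O/.X./XO.; (3,2)=+1→X.O/X.O/.X./.OX
ply 2: X.O/X.O/XX./.O. is terminal -1 (O); from X.O/X.O/.X./.O. depth 6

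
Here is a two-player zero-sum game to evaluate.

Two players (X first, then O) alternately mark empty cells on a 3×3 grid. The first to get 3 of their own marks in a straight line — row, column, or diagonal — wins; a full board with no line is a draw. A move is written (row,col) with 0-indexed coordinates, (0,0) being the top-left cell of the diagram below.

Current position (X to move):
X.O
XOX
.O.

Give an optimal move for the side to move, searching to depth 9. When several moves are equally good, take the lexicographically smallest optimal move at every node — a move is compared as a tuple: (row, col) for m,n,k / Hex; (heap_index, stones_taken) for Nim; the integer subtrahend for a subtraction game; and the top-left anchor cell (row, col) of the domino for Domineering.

X's best at [X.O/XOX/.O.]: (2,0)

ply 1, X at X.O/XOX/.O. | (0,1)=-1→XXO/XOX/.O.; (2,0)=+1→X.O/XOX/XO.*; (2,2)=-1→X.O/XOX/.OX
ply 2: X.O/XOX/XO. is terminal -1 (O); from X.O/XOX/.O. depth 9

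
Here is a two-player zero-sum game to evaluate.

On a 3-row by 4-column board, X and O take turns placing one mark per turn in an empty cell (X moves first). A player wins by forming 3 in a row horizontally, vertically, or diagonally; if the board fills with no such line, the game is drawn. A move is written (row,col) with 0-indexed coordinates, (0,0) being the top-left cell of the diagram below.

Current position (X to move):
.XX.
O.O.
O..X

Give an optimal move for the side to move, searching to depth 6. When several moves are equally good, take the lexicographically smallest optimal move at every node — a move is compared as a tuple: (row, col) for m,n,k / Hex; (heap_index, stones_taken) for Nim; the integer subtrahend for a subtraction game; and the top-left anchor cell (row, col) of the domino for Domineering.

ply 1, X at .XX./O.O./O..X | (0,0)=+1→XXX./O.O./O..X*; (0,3)=+1→.XXX/O.O./O..X; (1,1)=-1→.XX./OXO./O..X; (1,3)=-1→.XX./O.OX/O..X; (2,1)=-1→.XX./O.O./OX.X; (2,2)=-1→.XX./O.O./O.XX
ply 2: XXX./O.O./O..X is terminal -1 (O); from .XX./O.O./O..X depth 6

X's best at [.XX./O.O./O..X]: (0,0)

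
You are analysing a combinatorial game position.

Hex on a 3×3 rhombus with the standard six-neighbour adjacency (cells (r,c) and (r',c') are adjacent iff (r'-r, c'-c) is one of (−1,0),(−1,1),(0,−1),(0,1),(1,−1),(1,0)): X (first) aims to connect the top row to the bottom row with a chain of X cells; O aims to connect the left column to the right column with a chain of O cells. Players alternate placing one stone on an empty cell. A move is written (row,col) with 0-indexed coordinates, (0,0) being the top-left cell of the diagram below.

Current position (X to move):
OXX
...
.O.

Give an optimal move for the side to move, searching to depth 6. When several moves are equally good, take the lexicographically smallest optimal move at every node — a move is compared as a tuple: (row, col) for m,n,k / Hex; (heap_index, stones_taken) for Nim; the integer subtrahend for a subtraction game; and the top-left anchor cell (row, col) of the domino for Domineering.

X's best at [OXX/.../.O.]: (1,2)

p1 X@[OXX/.../.O.]: (1,0)[OXX/X../.O.]-1 (1,1)[OXX/.X./.O.]-1 (1,2)[OXX/..X/.O.]+1* (2,0)[OXX/.../XO.]+1 (2,2)[OXX/.../.OX]+1
p2 O@[OXX/..X/.O.]: (1,0)[OXX/O.X/.O.]-1* (1,1)[OXX/.OX/.O.]-1 (2,0)[OXX/..X/OO.]-1 (2,2)[OXX/..X/.OO]-1
p3 X@[OXX/O.X/.O.]: (1,1)[OXX/OXX/.O.]+1* (2,0)[OXX/O.X/XO.]+1 (2,2)[OXX/O.X/.OX]+1
p4 O@[OXX/OXX/.O.]: (2,0)[OXX/OXX/OO.]-1* (2,2)[OXX/OXX/.OO]-1
p5 X@[OXX/OXX/OO.]: (2,2)[OXX/OXX/OOX]+1*
p6 O@[OXX/OXX/OOX] terminal -1; root [OXX/.../.O.] d6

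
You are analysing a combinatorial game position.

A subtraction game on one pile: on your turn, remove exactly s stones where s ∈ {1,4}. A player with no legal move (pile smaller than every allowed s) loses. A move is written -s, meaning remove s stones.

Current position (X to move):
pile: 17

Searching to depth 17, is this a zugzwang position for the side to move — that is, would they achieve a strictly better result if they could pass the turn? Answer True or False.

zugzwang(17, X) = True

ply 1, X at 17 | -1=-1→16*; -4=-1→13
ply 2, O at 16 | -1=+1→15*; -4=+1→12
ply 3, X at 15 | -1=-1→14*; -4=-1→11
ply 4, O at 14 | -1=-1→13; -4=+1→10*
ply 5, X at 10 | -1=-1→9*; -4=-1→6
ply 6, O at 9 | -1=-1→8; -4=+1→5*
ply 7, X at 5 | -1=-1→4*; -4=-1→1
ply 8, O at 4 | -1=-1→3; -4=+1→0*
ply 9: 0 is terminal -1 (X); from 17 depth 17
pass branch (O moves first from the same position):
  | ply 1, O at 17 | -1=-1→16*; -4=-1→13
  | ply 2, X at 16 | -1=+1→15*; -4=+1→12
  | ply 3, O at 15 | -1=-1→14*; -4=-1→11
  | ply 4, X at 14 | -1=-1→13; -4=+1→10*
  | ply 5, O at 10 | -1=-1→9*; -4=-1→6
  | ply 6, X at 9 | -1=-1→8; -4=+1→5*
  | ply 7, O at 5 | -1=-1→4*; -4=-1→1
  | ply 8, X at 4 | -1=-1→3; -4=+1→0*
  | ply 9: 0 is terminal -1 (O); from 17 depth 17
X moving scores -1; X passing scores +1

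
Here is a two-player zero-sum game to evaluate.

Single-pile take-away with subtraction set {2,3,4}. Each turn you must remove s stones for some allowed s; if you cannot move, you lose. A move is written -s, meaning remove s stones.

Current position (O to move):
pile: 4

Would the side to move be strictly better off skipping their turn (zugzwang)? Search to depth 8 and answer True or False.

zugzwang(4, O) = False

p1 O@[4]: -2[2]-1 -3[1]+1* -4[0]+1
p2 X@[1] terminal -1; root [4] d8
if O skipped the turn, X would face:
~ p1 X@[4]: -2[2]-1 -3[1]+1* -4[0]+1
~ p2 O@[1] terminal -1; root [4] d8
compare (O): move=+1 vs pass=-1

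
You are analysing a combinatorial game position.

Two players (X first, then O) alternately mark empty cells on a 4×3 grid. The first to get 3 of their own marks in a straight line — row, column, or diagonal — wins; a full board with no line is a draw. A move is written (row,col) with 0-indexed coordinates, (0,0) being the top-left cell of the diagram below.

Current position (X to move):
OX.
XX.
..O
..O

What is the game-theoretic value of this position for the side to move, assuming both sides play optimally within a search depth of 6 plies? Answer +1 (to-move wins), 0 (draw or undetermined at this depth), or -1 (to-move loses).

value(OX./XX./..O/..O, X) = +1

ply 1, X at OX./XX./..O/..O | (0,2)=-1→OXX/XX./..O/..O; (1,2)=+1→OX./XXX/..O/..O*; (2,0)=-1→OX./XX./X.O/..O; (2,1)=+1→OX./XX./.XO/..O; (3,0)=-1→OX./XX./..O/X.O; (3,1)=-1→OX./XX./..O/.XO
ply 2: OX./XXX/..O/..O is terminal -1 (O); from OX./XX./..O/..O depth 6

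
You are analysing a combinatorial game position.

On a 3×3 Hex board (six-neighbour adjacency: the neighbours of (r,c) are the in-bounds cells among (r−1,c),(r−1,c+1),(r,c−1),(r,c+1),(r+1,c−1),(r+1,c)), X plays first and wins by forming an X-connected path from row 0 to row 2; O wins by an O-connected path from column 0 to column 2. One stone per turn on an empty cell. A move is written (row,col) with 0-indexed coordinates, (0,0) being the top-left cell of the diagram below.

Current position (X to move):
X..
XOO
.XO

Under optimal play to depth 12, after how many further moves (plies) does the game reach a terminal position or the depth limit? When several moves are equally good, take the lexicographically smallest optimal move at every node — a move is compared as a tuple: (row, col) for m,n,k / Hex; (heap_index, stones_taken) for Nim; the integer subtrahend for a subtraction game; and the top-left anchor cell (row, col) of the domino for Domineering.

p1 X@[X../XOO/.XO]: (0,1)[XX./XOO/.XO]-1 (0,2)[X.X/XOO/.XO]-1 (2,0)[X../XOO/XXO]+1*
p2 O@[X../XOO/XXO] terminal -1; root [X../XOO/.XO] d12

PV length from [X../XOO/.XO]: 1 ply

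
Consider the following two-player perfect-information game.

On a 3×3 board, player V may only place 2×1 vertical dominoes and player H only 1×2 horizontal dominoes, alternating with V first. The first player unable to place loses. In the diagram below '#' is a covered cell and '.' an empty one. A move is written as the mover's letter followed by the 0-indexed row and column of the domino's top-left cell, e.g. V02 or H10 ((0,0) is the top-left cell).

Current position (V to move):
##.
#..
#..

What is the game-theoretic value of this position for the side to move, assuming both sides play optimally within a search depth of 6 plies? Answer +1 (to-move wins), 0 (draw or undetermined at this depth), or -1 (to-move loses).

value(##./#../#.., V) = +1

[##./#../#..] V move#1: V02:-1/###/#.#/#.., V11:+1/##./##./##.*, V12:+1/##./#.#/#.#
[##./##./##.] end (terminal -1, H#2); searched ##./#../#.. to 6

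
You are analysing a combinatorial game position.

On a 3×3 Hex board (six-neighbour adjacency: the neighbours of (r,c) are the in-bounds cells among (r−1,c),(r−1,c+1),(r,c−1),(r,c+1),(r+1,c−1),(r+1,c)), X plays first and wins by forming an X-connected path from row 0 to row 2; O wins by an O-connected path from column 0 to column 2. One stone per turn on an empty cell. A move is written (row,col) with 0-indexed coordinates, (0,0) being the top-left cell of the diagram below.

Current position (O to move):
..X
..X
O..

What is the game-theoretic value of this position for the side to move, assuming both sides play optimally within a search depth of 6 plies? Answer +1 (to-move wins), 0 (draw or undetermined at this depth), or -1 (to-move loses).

value(..X/..X/O.., O) = -1

ply 1, O at ..X/..X/O.. | (0,0)=-1→O.X/..X/O..*; (0,1)=-1→.OX/..X/O..; (1,0)=-1→..X/O.X/O..; (1,1)=-1→..X/.OX/O..; (2,1)=-1→..X/..X/OO.; (2,2)=-1→..X/..X/O.O
ply 2, X at O.X/..X/O.. | (0,1)=+1→OXX/..X/O..*; (1,0)=+1→O.X/X.X/O..; (1,1)=+1→O.X/.XX/O..; (2,1)=+1→O.X/..X/OX.; (2,2)=+1→O.X/..X/O.X
ply 3, O at OXX/..X/O.. | (1,0)=-1→OXX/O.X/O..*; (1,1)=-1→OXX/.OX/O..; (2,1)=-1→OXX/..X/OO.; (2,2)=-1→OXX/..X/O.O
ply 4, X at OXX/O.X/O.. | (1,1)=+1→OXX/OXX/O..*; (2,1)=+1→OXX/O.X/OX.; (2,2)=+1→OXX/O.X/O.X
ply 5, O at OXX/OXX/O.. | (2,1)=-1→OXX/OXX/OO.*; (2,2)=-1→OXX/OXX/O.O
ply 6, X at OXX/OXX/OO. | (2,2)=+1→OXX/OXX/OOX*
ply 7: OXX/OXX/OOX is terminal -1 (O); from ..X/..X/O.. depth 6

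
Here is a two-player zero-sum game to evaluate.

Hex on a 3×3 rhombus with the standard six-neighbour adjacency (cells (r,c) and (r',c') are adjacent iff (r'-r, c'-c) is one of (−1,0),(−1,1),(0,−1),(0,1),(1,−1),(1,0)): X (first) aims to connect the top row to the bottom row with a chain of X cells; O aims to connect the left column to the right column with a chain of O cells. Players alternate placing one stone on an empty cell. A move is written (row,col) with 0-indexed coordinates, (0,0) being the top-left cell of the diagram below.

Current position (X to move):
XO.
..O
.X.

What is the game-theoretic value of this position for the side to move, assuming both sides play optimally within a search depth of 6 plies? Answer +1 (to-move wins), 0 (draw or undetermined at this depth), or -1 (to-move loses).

value(XO./..O/.X., X) = +1

ply 1, X at XO./..O/.X. | (0,2)=-1→XOX/..O/.X.; (1,0)=+1→XO./X.O/.X.*; (1,1)=+1→XO./.XO/.X.; (2,0)=-1→XO./..O/XX.; (2,2)=-1→XO./..O/.XX
ply 2, O at XO./X.O/.X. | (0,2)=-1→XOO/X.O/.X.*; (1,1)=-1→XO./XOO/.X.; (2,0)=-1→XO./X.O/OX.; (2,2)=-1→XO./X.O/.XO
ply 3, X at XOO/X.O/.X. | (1,1)=+1→XOO/XXO/.X.*; (2,0)=+1→XOO/X.O/XX.; (2,2)=+1→XOO/X.O/.XX
ply 4: XOO/XXO/.X. is terminal -1 (O); from XO./..O/.X. depth 6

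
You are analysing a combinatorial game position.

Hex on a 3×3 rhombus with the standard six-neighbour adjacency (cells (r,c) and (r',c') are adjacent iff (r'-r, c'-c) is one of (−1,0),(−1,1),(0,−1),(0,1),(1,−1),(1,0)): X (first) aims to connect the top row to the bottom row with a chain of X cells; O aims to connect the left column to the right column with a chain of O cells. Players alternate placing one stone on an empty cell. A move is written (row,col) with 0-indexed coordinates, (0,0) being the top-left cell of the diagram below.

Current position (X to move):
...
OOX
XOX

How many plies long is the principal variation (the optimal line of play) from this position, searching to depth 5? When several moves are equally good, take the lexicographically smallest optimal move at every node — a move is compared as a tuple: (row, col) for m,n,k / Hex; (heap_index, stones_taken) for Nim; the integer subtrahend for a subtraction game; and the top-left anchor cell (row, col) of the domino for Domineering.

PV length from [.../OOX/XOX]: 1 ply

[.../OOX/XOX] X move#1: (0,0):-1/X../OOX/XOX, (0,1):-1/.X./OOX/XOX, (0,2):+1/..X/OOX/XOX*
[..X/OOX/XOX] end (terminal -1, O#2); searched .../OOX/XOX to 5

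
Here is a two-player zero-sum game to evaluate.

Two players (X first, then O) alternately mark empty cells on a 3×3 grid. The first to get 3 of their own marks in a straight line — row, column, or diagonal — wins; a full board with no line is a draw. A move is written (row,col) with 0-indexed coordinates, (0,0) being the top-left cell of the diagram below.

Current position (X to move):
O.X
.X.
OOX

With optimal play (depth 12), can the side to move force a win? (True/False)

p1 X@[O.X/.X./OOX]: (0,1)[OXX/.X./OOX]-1 (1,0)[O.X/XX./OOX]+0 (1,2)[O.X/.XX/OOX]+1*
p2 O@[O.X/.XX/OOX] terminal -1; root [O.X/.X./OOX] d12

X winning at [O.X/.X./OOX]: True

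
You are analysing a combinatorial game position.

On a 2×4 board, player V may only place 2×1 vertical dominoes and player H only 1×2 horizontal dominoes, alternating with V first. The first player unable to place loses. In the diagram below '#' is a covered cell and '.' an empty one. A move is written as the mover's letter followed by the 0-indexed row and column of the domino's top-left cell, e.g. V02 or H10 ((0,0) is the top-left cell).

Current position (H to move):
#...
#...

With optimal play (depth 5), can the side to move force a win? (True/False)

H winning at [#.../#...]: True

[#.../#...] H move#1: H01:+1/###./#...*, H02:+1/#.##/#..., H11:+1/#.../###., H12:+1/#.../#.##
[###./#...] V move#2: V03:-1/####/#..#*
[####/#..#] H move#3: H11:+1/####/####*
[####/####] end (terminal -1, V#4); searched #.../#... to 5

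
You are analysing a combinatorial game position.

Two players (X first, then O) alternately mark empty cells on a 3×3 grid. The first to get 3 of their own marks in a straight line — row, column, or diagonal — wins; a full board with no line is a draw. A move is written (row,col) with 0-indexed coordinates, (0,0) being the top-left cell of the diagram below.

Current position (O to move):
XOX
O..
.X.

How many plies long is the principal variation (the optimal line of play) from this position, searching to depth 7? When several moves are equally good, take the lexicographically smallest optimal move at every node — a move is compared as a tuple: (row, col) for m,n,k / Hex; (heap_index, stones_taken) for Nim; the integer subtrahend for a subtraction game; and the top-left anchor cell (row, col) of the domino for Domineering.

PV length from [XOX/O../.X.]: 4 plies

p1 O@[XOX/O../.X.]: (1,1)[XOX/OO./.X.]+0* (1,2)[XOX/O.O/.X.]-1 (2,0)[XOX/O../OX.]-1 (2,2)[XOX/O../.XO]+0
p2 X@[XOX/OO./.X.]: (1,2)[XOX/OOX/.X.]+0* (2,0)[XOX/OO./XX.]-1 (2,2)[XOX/OO./.XX]-1
p3 O@[XOX/OOX/.X.]: (2,0)[XOX/OOX/OX.]-1 (2,2)[XOX/OOX/.XO]+0*
p4 X@[XOX/OOX/.XO]: (2,0)[XOX/OOX/XXO]+0*
p5 O@[XOX/OOX/XXO] terminal +0; root [XOX/O../.X.] d7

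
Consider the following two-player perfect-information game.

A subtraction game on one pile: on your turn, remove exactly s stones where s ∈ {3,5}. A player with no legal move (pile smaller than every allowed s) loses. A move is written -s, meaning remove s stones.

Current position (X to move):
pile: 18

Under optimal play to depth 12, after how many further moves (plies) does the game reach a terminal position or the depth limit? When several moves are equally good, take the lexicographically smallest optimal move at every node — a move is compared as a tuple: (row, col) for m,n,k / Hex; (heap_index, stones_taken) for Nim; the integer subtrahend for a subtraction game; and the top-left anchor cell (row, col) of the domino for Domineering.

PV length from [18]: 4 plies

[18] X move#1: -3:-1/15*, -5:-1/13
[15] O move#2: -3:-1/12, -5:+1/10*
[10] X move#3: -3:-1/7*, -5:-1/5
[7] O move#4: -3:-1/4, -5:+1/2*
[2] end (terminal -1, X#5); searched 18 to 12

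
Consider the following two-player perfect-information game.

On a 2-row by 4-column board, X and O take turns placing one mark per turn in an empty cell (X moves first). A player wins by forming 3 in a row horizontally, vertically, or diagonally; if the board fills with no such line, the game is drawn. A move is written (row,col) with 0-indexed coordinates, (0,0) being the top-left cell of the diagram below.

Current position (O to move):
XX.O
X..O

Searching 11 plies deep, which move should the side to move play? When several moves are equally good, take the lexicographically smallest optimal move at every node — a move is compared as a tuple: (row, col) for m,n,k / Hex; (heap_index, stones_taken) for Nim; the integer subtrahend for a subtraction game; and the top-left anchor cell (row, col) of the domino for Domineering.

O's best at [XX.O/X..O]: (0,2)

p1 O@[XX.O/X..O]: (0,2)[XXOO/X..O]+0* (1,1)[XX.O/XO.O]-1 (1,2)[XX.O/X.OO]-1
p2 X@[XXOO/X..O]: (1,1)[XXOO/XX.O]+0* (1,2)[XXOO/X.XO]+0
p3 O@[XXOO/XX.O]: (1,2)[XXOO/XXOO]+0*
p4 X@[XXOO/XXOO] terminal +0; root [XX.O/X..O] d11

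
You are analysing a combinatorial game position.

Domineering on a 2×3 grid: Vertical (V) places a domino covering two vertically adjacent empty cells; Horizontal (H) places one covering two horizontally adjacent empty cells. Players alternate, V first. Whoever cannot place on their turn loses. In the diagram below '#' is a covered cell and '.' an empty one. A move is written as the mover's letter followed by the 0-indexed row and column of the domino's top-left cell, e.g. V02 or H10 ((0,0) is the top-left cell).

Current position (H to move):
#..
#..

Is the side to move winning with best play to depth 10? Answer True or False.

p1 H@[#../#..]: H01[###/#..]+1* H11[#../###]+1
p2 V@[###/#..] terminal -1; root [#../#..] d10

H winning at [#../#..]: True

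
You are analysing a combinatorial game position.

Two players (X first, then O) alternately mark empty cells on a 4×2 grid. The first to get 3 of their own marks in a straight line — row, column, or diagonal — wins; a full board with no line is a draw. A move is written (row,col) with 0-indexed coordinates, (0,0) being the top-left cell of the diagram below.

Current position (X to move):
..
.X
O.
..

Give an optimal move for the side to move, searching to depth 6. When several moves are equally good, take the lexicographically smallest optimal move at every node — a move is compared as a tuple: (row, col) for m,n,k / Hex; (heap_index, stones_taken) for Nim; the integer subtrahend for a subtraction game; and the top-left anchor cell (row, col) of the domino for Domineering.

X's best at [../.X/O./..]: (2,1)

p1 X@[../.X/O./..]: (0,0)[X./.X/O./..]+0 (0,1)[.X/.X/O./..]+0 (1,0)[../XX/O./..]+0 (2,1)[../.X/OX/..]+1* (3,0)[../.X/O./X.]+0 (3,1)[../.X/O./.X]+0
p2 O@[../.X/OX/..]: (0,0)[O./.X/OX/..]-1* (0,1)[.O/.X/OX/..]-1 (1,0)[../OX/OX/..]-1 (3,0)[../.X/OX/O.]-1 (3,1)[../.X/OX/.O]-1
p3 X@[O./.X/OX/..]: (0,1)[OX/.X/OX/..]+1* (1,0)[O./XX/OX/..]+1 (3,0)[O./.X/OX/X.]-1 (3,1)[O./.X/OX/.X]+1
p4 O@[OX/.X/OX/..] terminal -1; root [../.X/O./..] d6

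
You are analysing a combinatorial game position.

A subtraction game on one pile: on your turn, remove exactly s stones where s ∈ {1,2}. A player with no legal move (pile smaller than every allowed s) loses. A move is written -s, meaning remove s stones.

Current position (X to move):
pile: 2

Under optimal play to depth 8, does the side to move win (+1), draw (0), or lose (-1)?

p1 X@[2]: -1[1]-1 -2[0]+1*
p2 O@[0] terminal -1; root [2] d8

value(2, X) = +1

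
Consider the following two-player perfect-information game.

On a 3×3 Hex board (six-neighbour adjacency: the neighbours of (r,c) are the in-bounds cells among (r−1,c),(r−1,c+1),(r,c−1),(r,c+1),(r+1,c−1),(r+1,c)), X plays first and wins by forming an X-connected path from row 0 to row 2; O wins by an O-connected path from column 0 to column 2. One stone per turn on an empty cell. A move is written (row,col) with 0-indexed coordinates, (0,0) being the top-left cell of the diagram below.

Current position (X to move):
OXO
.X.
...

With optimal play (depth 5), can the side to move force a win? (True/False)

X winning at [OXO/.X./...]: True

p1 X@[OXO/.X./...]: (1,0)[OXO/XX./...]+1* (1,2)[OXO/.XX/...]+1 (2,0)[OXO/.X./X..]+1 (2,1)[OXO/.X./.X.]+1 (2,2)[OXO/.X./..X]+1
p2 O@[OXO/XX./...]: (1,2)[OXO/XXO/...]-1* (2,0)[OXO/XX./O..]-1 (2,1)[OXO/XX./.O.]-1 (2,2)[OXO/XX./..O]-1
p3 X@[OXO/XXO/...]: (2,0)[OXO/XXO/X..]+1* (2,1)[OXO/XXO/.X.]+1 (2,2)[OXO/XXO/..X]+1
p4 O@[OXO/XXO/X..] terminal -1; root [OXO/.X./...] d5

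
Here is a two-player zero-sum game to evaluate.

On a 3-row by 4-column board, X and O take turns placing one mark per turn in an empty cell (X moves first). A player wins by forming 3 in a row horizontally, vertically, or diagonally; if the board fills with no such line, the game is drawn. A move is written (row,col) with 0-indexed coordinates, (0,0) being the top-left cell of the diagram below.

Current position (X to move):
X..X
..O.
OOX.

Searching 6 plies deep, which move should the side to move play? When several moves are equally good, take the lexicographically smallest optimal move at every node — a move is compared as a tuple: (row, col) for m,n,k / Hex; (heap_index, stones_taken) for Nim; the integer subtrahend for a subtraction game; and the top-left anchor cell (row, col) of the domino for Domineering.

[X..X/..O./OOX.] X move#1: (0,1):+1/XX.X/..O./OOX.*, (0,2):+1/X.XX/..O./OOX., (1,0):-1/X..X/X.O./OOX., (1,1):+1/X..X/.XO./OOX., (1,3):+1/X..X/..OX/OOX., (2,3):+1/X..X/..O./OOXX
[XX.X/..O./OOX.] O move#2: (0,2):-1/XXOX/..O./OOX.*, (1,0):-1/XX.X/O.O./OOX., (1,1):-1/XX.X/.OO./OOX., (1,3):-1/XX.X/..OO/OOX., (2,3):-1/XX.X/..O./OOXO
[XXOX/..O./OOX.] X move#3: (1,0):-1/XXOX/X.O./OOX., (1,1):+1/XXOX/.XO./OOX.*, (1,3):-1/XXOX/..OX/OOX., (2,3):-1/XXOX/..O./OOXX
[XXOX/.XO./OOX.] end (terminal -1, O#4); searched X..X/..O./OOX. to 6

X's best at [X..X/..O./OOX.]: (0,1)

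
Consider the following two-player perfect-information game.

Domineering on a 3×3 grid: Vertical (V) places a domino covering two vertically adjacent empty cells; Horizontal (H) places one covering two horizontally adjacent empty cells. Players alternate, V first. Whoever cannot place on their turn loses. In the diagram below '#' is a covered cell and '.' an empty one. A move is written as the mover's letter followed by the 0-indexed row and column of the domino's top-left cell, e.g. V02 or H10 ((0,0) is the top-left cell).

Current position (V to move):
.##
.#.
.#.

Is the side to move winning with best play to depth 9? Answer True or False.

[.##/.#./.#.] V move#1: V00:+1/###/##./.#.*, V10:+1/.##/##./##., V12:+1/.##/.##/.##
[###/##./.#.] end (terminal -1, H#2); searched .##/.#./.#. to 9

V winning at [.##/.#./.#.]: True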